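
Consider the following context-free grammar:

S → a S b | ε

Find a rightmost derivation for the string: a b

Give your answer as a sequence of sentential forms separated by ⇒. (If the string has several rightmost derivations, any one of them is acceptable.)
Start with S.
Step 1: the rightmost non-terminal is S; apply S → a S b:  a S b
Step 2: the rightmost non-terminal is S; apply S → ε:  a b

Final answer: S ⇒ a S b ⇒ a b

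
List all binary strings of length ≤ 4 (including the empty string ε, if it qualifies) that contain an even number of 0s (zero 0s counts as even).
Checking every binary string of length 0 to 4:
  Length 0: accepted: ε | rejected: (none)
  Length 1: accepted: 1 | rejected: 0
  Length 2: accepted: 00, 11 | rejected: 01, 10
  Length 3: accepted: 001, 010, 100, 111 | rejected: 000, 011, 101, 110
  Length 4: accepted: 0000, 0011, 0101, 0110, 1001, 1010, 1100, 1111 | rejected: 0001, 0010, 0100, 0111, 1000, 1011, 1101, 1110
Total: 16 string(s).

Final answer: ε, 1, 00, 11, 001, 010, 100, 111, 0000, 0011, 0101, 0110, 1001, 1010, 1100, 1111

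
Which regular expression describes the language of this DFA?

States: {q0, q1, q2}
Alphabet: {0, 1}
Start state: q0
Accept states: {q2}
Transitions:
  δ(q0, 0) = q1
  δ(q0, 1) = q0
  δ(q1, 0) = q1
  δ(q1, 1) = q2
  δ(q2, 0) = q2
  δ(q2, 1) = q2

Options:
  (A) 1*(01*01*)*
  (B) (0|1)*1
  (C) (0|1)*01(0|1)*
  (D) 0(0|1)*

Testing sample strings against the DFA:
  '1100' -> rejected
  '1010' -> accepted
  '01' -> accepted
  '0101' -> accepted
Checking each option for a counterexample:
  (A) 1*(01*01*)*: ε is rejected by the DFA but matches the regex → eliminated
  (B) (0|1)*1: '1' is rejected by the DFA but matches the regex → eliminated
  (C) (0|1)*01(0|1)*: agrees with the DFA on all strings of length ≤ 4
  (D) 0(0|1)*: '0' is rejected by the DFA but matches the regex → eliminated
Only (C) (0|1)*01(0|1)* is consistent with the DFA.

Final answer: (C) (0|1)*01(0|1)*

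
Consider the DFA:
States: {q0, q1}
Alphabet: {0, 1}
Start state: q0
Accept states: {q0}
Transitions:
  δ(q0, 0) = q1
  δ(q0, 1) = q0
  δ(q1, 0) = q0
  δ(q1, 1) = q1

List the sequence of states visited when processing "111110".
Starting at q0
Read '1': q0 -> q0
Read '1': q0 -> q0
Read '1': q0 -> q0
Read '1': q0 -> q0
Read '1': q0 -> q0
Read '0': q0 -> q1

Final answer: q0 -> q0 -> q0 -> q0 -> q0 -> q0 -> q1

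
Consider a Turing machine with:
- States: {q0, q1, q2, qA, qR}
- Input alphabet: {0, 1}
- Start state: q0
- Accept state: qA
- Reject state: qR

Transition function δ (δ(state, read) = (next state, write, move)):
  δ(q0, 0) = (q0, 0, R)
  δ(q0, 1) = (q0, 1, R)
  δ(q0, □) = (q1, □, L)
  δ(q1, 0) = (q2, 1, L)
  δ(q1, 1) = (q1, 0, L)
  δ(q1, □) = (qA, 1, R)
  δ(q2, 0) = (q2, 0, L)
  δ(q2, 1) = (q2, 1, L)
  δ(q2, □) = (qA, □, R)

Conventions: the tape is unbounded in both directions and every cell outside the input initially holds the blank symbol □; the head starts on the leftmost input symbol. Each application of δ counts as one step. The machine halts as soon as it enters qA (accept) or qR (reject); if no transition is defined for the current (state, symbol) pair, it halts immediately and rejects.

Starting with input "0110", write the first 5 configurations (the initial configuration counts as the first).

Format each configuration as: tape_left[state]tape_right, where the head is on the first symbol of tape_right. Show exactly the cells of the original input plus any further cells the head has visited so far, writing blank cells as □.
Step 0: [q0]0110 (head at position 0)
Step 1: δ(q0, 0) = (q0, 0, R)  ⊢  0[q0]110 (head at position 1)
Step 2: δ(q0, 1) = (q0, 1, R)  ⊢  01[q0]10 (head at position 2)
Step 3: δ(q0, 1) = (q0, 1, R)  ⊢  011[q0]0 (head at position 3)
Step 4: δ(q0, 0) = (q0, 0, R)  ⊢  0110[q0]□ (head at position 4)

Final answer: [q0]0110 ⊢ 0[q0]110 ⊢ 01[q0]10 ⊢ 011[q0]0 ⊢ 0110[q0]□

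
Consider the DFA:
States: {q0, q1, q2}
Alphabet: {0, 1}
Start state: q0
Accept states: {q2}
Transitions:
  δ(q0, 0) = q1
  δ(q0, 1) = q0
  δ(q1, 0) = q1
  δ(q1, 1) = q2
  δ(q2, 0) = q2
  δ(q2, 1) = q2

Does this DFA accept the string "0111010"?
Processing string "0111010":
  q0 --0--> q1
  q1 --1--> q2
  q2 --1--> q2
  q2 --1--> q2
  q2 --0--> q2
  q2 --1--> q2
  q2 --0--> q2
Final state: q2
Accept states: {q2}
q2 is an accept state, so the string is accepted.

Final answer: Yes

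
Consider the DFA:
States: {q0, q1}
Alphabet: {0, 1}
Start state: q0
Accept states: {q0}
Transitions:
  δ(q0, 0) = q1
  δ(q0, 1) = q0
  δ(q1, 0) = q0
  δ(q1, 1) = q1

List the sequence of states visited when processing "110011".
Starting at q0
Read '1': q0 -> q0
Read '1': q0 -> q0
Read '0': q0 -> q1
Read '0': q1 -> q0
Read '1': q0 -> q0
Read '1': q0 -> q0

Final answer: q0 -> q0 -> q0 -> q1 -> q0 -> q0 -> q0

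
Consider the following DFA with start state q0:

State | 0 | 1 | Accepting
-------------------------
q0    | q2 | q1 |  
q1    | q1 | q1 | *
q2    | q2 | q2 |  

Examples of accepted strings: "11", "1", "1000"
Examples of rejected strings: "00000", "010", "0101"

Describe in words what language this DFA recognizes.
non-empty binary strings starting with 1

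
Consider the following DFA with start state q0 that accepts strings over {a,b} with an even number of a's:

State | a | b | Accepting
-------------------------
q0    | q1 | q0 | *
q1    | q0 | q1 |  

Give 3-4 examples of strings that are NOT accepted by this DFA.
Any strings that end in a non-accepting state work; for example:
"ab": q0 → q1 → q1; q1 is not accepting → rejected
"bba": q0 → q0 → q0 → q1; q1 is not accepting → rejected
"abbb": q0 → q1 → q1 → q1 → q1; q1 is not accepting → rejected
"baaa": q0 → q0 → q1 → q0 → q1; q1 is not accepting → rejected

Final answer: "ab", "bba", "abbb", "baaa"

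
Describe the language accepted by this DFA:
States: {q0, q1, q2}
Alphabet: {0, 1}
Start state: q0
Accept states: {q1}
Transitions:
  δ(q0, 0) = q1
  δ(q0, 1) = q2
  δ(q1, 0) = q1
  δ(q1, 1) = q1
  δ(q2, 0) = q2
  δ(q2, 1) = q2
Analyzing the DFA structure:
Start state: q0
Accept states: {q1}
Interpreting what each state remembers (checking against the transitions):
  q0: nothing has been read yet
  q1: the first symbol was 0
  q2: the first symbol was 1 (trap state)
  δ(q0, 0): in q0 (nothing has been read yet), after reading 0 we have: the first symbol was 0 → q1
  δ(q0, 1): in q0 (nothing has been read yet), after reading 1 we have: the first symbol was 1 (trap state) → q2
  δ(q1, 0): in q1 (the first symbol was 0), after reading 0 we have: the first symbol was 0 → q1
  δ(q1, 1): in q1 (the first symbol was 0), after reading 1 we have: the first symbol was 0 → q1
  δ(q2, 0): in q2 (the first symbol was 1 (trap state)), after reading 0 we have: the first symbol was 1 (trap state) → q2
  δ(q2, 1): in q2 (the first symbol was 1 (trap state)), after reading 1 we have: the first symbol was 1 (trap state) → q2
A string is accepted iff it ends in {q1}, i.e. the first symbol was 0.
Language: All binary strings starting with 0

Final answer: All binary strings starting with 0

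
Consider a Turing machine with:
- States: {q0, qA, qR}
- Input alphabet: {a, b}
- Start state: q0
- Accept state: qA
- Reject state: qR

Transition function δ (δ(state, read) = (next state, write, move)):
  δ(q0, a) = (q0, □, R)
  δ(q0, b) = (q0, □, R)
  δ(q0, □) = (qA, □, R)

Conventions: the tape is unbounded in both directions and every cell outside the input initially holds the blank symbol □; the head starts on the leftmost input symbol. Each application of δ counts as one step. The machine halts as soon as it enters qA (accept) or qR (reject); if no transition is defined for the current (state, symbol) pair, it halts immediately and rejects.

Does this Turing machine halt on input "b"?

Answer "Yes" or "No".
Step 0: [q0]b (head at position 0)
Step 1: δ(q0, b) = (q0, □, R)  ⊢  □[q0]□ (head at position 1)
Step 2: δ(q0, □) = (qA, □, R)  ⊢  □□[qA]□ (head at position 2)
The machine is in qA, so it halts and accepts.
It halts after 2 steps.

Final answer: Yes - halts after 2 steps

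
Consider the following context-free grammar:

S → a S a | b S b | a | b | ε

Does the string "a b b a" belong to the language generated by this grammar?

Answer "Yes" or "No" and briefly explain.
A derivation exists: S ⇒ a S a ⇒ a b S b a ⇒ a b b a (using S → a S a, S → b S b, then S → ε).

Final answer: Yes - a valid derivation exists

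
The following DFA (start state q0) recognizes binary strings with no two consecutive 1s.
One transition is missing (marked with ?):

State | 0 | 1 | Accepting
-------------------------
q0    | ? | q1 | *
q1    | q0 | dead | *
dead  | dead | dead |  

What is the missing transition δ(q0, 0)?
q0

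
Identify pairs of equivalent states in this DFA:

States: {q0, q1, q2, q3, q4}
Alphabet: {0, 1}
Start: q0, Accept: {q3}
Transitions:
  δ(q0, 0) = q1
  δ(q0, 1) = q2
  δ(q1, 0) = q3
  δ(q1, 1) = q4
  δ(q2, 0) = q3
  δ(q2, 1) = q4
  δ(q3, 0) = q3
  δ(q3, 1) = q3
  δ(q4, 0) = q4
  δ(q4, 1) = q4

Using the table-filling algorithm:
Round 0 – mark pairs where exactly one state is accepting: (q0,q3), (q1,q3), (q2,q3), (q3,q4)
Round 1 – newly marked: (q0,q1) [on 0: q1 vs q3, already marked]; (q0,q2) [on 0: q1 vs q3, already marked]; (q1,q4) [on 0: q3 vs q4, already marked]; (q2,q4) [on 0: q3 vs q4, already marked]
Round 2 – newly marked: (q0,q4) [on 0: q1 vs q4, already marked]
No further pairs can be marked.
(q1, q2) unmarked: δ(q1,0)=q3, δ(q2,0)=q3; δ(q1,1)=q4, δ(q2,1)=q4 → equivalent
Equivalent pairs: (q1, q2)

Final answer: Equivalent pairs: (q1, q2)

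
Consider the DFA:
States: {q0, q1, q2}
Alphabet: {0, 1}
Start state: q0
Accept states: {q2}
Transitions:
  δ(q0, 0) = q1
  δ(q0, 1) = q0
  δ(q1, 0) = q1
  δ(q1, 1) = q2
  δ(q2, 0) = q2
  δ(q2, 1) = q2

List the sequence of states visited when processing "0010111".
Starting at q0
Read '0': q0 -> q1
Read '0': q1 -> q1
Read '1': q1 -> q2
Read '0': q2 -> q2
Read '1': q2 -> q2
Read '1': q2 -> q2
Read '1': q2 -> q2

Final answer: q0 -> q1 -> q1 -> q2 -> q2 -> q2 -> q2 -> q2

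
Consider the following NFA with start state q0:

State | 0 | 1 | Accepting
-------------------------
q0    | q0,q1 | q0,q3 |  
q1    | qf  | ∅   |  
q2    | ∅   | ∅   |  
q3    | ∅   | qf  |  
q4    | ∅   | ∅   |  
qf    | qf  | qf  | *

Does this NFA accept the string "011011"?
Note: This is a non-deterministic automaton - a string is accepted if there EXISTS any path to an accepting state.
Track the set of states the NFA could be in: start {q0}
Read '0': {q0} → {q0, q1}
Read '1': {q0, q1} → {q0, q3}
Read '1': {q0, q3} → {q0, q3, qf}
Read '0': {q0, q3, qf} → {q0, q1, qf}
Read '1': {q0, q1, qf} → {q0, q3, qf}
Read '1': {q0, q3, qf} → {q0, q3, qf}
Final set {q0, q3, qf} contains accepting state(s) {qf} → accepted.

Final answer: Yes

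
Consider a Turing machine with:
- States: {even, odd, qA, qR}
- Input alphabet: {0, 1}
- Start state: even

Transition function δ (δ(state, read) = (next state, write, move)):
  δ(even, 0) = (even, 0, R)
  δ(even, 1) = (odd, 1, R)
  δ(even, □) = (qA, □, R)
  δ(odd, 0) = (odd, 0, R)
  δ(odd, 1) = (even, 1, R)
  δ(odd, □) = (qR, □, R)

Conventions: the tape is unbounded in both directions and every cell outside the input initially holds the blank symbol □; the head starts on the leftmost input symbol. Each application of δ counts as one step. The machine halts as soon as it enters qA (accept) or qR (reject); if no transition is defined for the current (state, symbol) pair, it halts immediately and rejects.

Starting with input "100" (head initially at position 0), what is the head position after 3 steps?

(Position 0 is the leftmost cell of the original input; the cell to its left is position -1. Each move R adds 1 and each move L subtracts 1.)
Step 0: [even]100 (head at position 0)
Step 1: δ(even, 1) = (odd, 1, R)  ⊢  1[odd]00 (head at position 1)
Step 2: δ(odd, 0) = (odd, 0, R)  ⊢  10[odd]0 (head at position 2)
Step 3: δ(odd, 0) = (odd, 0, R)  ⊢  100[odd]□ (head at position 3)
Head position after 3 steps: 3

Final answer: Position 3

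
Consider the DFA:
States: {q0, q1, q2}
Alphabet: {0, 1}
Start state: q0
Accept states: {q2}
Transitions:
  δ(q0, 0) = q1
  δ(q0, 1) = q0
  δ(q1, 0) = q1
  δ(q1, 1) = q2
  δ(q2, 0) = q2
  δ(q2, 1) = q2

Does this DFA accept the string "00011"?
Processing string "00011":
  q0 --0--> q1
  q1 --0--> q1
  q1 --0--> q1
  q1 --1--> q2
  q2 --1--> q2
Final state: q2
Accept states: {q2}
q2 is an accept state, so the string is accepted.

Final answer: Yes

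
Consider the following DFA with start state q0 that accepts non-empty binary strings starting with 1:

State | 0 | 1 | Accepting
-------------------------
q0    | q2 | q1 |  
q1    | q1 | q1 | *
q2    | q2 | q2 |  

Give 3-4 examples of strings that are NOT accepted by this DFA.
Any strings that end in a non-accepting state work; for example:
"0": q0 → q2; q2 is not accepting → rejected
"0000": q0 → q2 → q2 → q2 → q2; q2 is not accepting → rejected
"0001": q0 → q2 → q2 → q2 → q2; q2 is not accepting → rejected
"0010": q0 → q2 → q2 → q2 → q2; q2 is not accepting → rejected

Final answer: "0", "0000", "0001", "0010"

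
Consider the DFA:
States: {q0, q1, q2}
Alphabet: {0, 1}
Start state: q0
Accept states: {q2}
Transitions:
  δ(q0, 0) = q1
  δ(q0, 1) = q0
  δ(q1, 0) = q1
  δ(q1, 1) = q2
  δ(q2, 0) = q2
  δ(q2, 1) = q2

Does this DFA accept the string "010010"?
Processing string "010010":
  q0 --0--> q1
  q1 --1--> q2
  q2 --0--> q2
  q2 --0--> q2
  q2 --1--> q2
  q2 --0--> q2
Final state: q2
Accept states: {q2}
q2 is an accept state, so the string is accepted.

Final answer: Yes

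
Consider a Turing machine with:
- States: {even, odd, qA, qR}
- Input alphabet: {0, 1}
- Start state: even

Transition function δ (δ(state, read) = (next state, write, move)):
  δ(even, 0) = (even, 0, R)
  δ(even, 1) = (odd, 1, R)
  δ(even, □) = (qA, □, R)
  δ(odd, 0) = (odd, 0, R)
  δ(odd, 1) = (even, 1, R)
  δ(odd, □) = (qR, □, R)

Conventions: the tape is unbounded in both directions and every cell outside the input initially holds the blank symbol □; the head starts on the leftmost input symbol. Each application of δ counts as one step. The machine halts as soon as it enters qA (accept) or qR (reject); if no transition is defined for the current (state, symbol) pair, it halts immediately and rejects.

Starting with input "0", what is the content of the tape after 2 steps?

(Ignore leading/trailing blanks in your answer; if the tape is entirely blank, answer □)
Step 0: [even]0 (head at position 0)
Step 1: δ(even, 0) = (even, 0, R)  ⊢  0[even]□ (head at position 1)
Step 2: δ(even, □) = (qA, □, R)  ⊢  0□[qA]□ (head at position 2)
Tape after 2 steps (ignoring surrounding blanks): 0

Final answer: Tape: 0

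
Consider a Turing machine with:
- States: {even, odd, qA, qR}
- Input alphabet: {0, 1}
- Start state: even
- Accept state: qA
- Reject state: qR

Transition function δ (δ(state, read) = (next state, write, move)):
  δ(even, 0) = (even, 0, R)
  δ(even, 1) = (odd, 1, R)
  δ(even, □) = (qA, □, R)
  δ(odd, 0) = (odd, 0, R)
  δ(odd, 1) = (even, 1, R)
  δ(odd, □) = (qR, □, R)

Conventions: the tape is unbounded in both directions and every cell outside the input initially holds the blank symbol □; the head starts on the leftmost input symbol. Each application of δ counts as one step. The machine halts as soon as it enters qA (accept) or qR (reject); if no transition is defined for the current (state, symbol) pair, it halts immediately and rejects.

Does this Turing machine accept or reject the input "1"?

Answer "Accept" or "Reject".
Step 0: [even]1 (head at position 0)
Step 1: δ(even, 1) = (odd, 1, R)  ⊢  1[odd]□ (head at position 1)
Step 2: δ(odd, □) = (qR, □, R)  ⊢  1□[qR]□ (head at position 2)
The machine is in qR, so it halts and rejects.

Final answer: Reject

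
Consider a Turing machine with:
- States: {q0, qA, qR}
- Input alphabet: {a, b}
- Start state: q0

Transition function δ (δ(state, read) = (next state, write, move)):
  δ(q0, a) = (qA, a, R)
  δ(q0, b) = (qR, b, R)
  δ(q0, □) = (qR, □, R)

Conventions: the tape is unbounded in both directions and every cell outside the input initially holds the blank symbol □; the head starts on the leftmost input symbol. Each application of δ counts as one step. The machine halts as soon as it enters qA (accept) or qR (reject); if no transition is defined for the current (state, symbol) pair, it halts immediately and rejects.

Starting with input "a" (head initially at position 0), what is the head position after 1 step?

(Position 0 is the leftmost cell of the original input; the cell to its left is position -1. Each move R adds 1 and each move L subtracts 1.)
Step 0: [q0]a (head at position 0)
Step 1: δ(q0, a) = (qA, a, R)  ⊢  a[qA]□ (head at position 1)
Head position after 1 step: 1

Final answer: Position 1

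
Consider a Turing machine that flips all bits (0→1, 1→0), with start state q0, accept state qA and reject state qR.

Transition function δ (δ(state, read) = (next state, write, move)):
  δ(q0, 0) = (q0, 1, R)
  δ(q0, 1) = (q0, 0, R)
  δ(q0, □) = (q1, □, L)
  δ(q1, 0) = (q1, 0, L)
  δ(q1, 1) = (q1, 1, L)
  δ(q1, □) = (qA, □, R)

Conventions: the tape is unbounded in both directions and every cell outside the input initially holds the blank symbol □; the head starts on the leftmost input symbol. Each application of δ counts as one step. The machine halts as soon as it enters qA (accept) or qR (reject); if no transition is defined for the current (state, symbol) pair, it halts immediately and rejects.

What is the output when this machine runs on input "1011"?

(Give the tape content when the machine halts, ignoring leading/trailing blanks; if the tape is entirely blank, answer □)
Step 0: [q0]1011 (head at position 0)
Step 1: δ(q0, 1) = (q0, 0, R)  ⊢  0[q0]011 (head at position 1)
Step 2: δ(q0, 0) = (q0, 1, R)  ⊢  01[q0]11 (head at position 2)
Step 3: δ(q0, 1) = (q0, 0, R)  ⊢  010[q0]1 (head at position 3)
Step 4: δ(q0, 1) = (q0, 0, R)  ⊢  0100[q0]□ (head at position 4)
Step 5: δ(q0, □) = (q1, □, L)  ⊢  010[q1]0□ (head at position 3)
Step 6: δ(q1, 0) = (q1, 0, L)  ⊢  01[q1]00□ (head at position 2)
Step 7: δ(q1, 0) = (q1, 0, L)  ⊢  0[q1]100□ (head at position 1)
Step 8: δ(q1, 1) = (q1, 1, L)  ⊢  [q1]0100□ (head at position 0)
Step 9: δ(q1, 0) = (q1, 0, L)  ⊢  [q1]□0100□ (head at position -1)
Step 10: δ(q1, □) = (qA, □, R)  ⊢  □[qA]0100□ (head at position 0)
The machine is in qA, so it halts and accepts.
Tape content when halted (ignoring surrounding blanks): 0100

Final answer: Output: 0100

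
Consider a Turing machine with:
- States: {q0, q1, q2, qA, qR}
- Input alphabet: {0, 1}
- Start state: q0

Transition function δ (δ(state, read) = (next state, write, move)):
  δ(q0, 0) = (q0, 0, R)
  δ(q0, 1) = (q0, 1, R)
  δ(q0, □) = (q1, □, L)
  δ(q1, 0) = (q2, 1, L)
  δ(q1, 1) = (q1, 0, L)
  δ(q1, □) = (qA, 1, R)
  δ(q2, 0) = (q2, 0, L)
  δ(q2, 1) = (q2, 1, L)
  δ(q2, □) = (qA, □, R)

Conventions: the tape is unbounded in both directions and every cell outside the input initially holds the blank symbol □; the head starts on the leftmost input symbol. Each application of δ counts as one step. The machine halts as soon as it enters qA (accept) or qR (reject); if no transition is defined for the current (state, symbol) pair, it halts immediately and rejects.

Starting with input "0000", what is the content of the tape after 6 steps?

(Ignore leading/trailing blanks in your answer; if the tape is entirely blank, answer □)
Step 0: [q0]0000 (head at position 0)
Step 1: δ(q0, 0) = (q0, 0, R)  ⊢  0[q0]000 (head at position 1)
Step 2: δ(q0, 0) = (q0, 0, R)  ⊢  00[q0]00 (head at position 2)
Step 3: δ(q0, 0) = (q0, 0, R)  ⊢  000[q0]0 (head at position 3)
Step 4: δ(q0, 0) = (q0, 0, R)  ⊢  0000[q0]□ (head at position 4)
Step 5: δ(q0, □) = (q1, □, L)  ⊢  000[q1]0□ (head at position 3)
Step 6: δ(q1, 0) = (q2, 1, L)  ⊢  00[q2]01□ (head at position 2)
Tape after 6 steps (ignoring surrounding blanks): 0001

Final answer: Tape: 0001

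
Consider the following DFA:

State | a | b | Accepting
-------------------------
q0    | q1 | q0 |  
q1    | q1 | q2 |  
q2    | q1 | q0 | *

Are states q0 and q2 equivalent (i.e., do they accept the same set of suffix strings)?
Try the suffix ε (the empty string).
From q0: q0 — not accepting.
From q2: q2 — accepting.
The two states disagree on this suffix, so they are not equivalent.

Final answer: No. Distinguishing string: ε (the empty string) - accepted from q2 but not from q0.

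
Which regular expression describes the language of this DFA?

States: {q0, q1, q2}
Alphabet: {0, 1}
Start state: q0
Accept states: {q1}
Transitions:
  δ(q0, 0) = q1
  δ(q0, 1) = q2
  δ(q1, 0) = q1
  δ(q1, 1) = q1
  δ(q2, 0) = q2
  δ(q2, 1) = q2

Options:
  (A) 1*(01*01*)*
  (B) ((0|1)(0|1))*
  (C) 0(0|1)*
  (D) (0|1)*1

Testing sample strings against the DFA:
  '00100' -> accepted
  '01' -> accepted
  '0101' -> accepted
  '010' -> accepted
Checking each option for a counterexample:
  (A) 1*(01*01*)*: ε is rejected by the DFA but matches the regex → eliminated
  (B) ((0|1)(0|1))*: ε is rejected by the DFA but matches the regex → eliminated
  (C) 0(0|1)*: agrees with the DFA on all strings of length ≤ 4
  (D) (0|1)*1: '0' is accepted by the DFA but does not match the regex → eliminated
Only (C) 0(0|1)* is consistent with the DFA.

Final answer: (C) 0(0|1)*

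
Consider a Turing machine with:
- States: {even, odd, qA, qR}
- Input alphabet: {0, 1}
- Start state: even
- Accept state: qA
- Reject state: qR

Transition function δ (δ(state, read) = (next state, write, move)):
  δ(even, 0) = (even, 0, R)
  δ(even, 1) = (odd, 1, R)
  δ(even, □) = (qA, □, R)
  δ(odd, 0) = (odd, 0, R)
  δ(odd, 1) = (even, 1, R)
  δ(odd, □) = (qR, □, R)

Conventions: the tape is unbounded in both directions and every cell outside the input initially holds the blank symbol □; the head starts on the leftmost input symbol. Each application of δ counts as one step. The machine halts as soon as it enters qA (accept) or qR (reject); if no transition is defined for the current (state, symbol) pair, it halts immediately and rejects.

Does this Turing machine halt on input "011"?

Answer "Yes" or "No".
Step 0: [even]011 (head at position 0)
Step 1: δ(even, 0) = (even, 0, R)  ⊢  0[even]11 (head at position 1)
Step 2: δ(even, 1) = (odd, 1, R)  ⊢  01[odd]1 (head at position 2)
Step 3: δ(odd, 1) = (even, 1, R)  ⊢  011[even]□ (head at position 3)
Step 4: δ(even, □) = (qA, □, R)  ⊢  011□[qA]□ (head at position 4)
The machine is in qA, so it halts and accepts.
It halts after 4 steps.

Final answer: Yes - halts after 4 steps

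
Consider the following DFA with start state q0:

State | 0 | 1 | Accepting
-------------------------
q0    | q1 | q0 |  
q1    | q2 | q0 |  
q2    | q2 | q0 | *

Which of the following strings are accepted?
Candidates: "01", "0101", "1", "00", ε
"01": q0 → q1 → q0; q0 is not accepting → rejected
"0101": q0 → q1 → q0 → q1 → q0; q0 is not accepting → rejected
"1": q0 → q0; q0 is not accepting → rejected
"00": q0 → q1 → q2; q2 is accepting → accepted
ε: q0; q0 is not accepting → rejected

Final answer: "00"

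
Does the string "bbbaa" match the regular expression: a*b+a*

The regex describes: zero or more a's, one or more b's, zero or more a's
Yes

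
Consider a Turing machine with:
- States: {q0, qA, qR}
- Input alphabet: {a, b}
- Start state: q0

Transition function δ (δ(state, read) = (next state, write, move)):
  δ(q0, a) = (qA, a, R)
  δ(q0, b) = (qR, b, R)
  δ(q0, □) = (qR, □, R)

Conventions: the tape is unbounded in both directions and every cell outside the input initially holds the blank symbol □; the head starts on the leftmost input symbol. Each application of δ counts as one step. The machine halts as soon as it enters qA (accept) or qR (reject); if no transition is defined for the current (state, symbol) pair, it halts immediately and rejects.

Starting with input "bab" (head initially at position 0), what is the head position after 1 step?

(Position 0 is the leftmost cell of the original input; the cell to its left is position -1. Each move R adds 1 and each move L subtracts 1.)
Step 0: [q0]bab (head at position 0)
Step 1: δ(q0, b) = (qR, b, R)  ⊢  b[qR]ab (head at position 1)
Head position after 1 step: 1

Final answer: Position 1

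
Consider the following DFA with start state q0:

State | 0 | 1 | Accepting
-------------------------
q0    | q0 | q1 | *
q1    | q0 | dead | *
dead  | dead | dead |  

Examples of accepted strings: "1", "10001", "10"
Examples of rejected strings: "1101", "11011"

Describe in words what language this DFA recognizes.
binary strings with no two consecutive 1s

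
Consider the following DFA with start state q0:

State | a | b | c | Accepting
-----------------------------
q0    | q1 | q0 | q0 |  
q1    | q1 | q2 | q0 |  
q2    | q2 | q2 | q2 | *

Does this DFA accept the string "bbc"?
Start in q0.
Read 'b': q0 → q0
Read 'b': q0 → q0
Read 'c': q0 → q0
Final state q0 is not accepting, so the string is rejected.

Final answer: No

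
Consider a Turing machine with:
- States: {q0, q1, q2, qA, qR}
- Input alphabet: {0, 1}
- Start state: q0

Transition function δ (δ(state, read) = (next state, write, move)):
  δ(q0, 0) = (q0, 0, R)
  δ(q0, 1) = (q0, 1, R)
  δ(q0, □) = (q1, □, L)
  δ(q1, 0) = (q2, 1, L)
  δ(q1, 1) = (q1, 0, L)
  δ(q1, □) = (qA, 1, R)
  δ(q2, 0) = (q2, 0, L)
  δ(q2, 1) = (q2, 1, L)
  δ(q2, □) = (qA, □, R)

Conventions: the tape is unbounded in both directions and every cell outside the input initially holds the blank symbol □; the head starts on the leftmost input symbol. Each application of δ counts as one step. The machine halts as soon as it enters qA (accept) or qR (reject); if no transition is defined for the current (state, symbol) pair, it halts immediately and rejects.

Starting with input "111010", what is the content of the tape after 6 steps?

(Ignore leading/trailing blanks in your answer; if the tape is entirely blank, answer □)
Step 0: [q0]111010 (head at position 0)
Step 1: δ(q0, 1) = (q0, 1, R)  ⊢  1[q0]11010 (head at position 1)
Step 2: δ(q0, 1) = (q0, 1, R)  ⊢  11[q0]1010 (head at position 2)
Step 3: δ(q0, 1) = (q0, 1, R)  ⊢  111[q0]010 (head at position 3)
Step 4: δ(q0, 0) = (q0, 0, R)  ⊢  1110[q0]10 (head at position 4)
Step 5: δ(q0, 1) = (q0, 1, R)  ⊢  11101[q0]0 (head at position 5)
Step 6: δ(q0, 0) = (q0, 0, R)  ⊢  111010[q0]□ (head at position 6)
Tape after 6 steps (ignoring surrounding blanks): 111010

Final answer: Tape: 111010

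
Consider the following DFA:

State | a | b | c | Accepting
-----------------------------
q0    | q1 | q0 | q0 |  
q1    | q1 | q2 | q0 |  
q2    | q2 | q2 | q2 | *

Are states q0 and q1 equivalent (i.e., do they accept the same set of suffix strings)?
Try the suffix "b".
From q0: q0 → q0 — not accepting.
From q1: q1 → q2 — accepting.
The two states disagree on this suffix, so they are not equivalent.

Final answer: No. Distinguishing string: "b" - accepted from q1 but not from q0.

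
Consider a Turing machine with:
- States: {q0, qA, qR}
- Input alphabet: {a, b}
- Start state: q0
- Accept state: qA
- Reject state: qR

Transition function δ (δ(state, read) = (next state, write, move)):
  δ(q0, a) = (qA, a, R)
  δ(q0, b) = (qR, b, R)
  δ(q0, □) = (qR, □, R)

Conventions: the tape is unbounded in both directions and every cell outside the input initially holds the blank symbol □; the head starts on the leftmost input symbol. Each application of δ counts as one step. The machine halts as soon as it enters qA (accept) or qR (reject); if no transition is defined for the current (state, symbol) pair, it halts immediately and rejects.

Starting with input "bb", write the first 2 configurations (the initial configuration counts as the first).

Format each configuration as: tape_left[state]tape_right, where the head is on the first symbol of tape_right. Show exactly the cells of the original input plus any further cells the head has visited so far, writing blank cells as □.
Step 0: [q0]bb (head at position 0)
Step 1: δ(q0, b) = (qR, b, R)  ⊢  b[qR]b (head at position 1)

Final answer: [q0]bb ⊢ b[qR]b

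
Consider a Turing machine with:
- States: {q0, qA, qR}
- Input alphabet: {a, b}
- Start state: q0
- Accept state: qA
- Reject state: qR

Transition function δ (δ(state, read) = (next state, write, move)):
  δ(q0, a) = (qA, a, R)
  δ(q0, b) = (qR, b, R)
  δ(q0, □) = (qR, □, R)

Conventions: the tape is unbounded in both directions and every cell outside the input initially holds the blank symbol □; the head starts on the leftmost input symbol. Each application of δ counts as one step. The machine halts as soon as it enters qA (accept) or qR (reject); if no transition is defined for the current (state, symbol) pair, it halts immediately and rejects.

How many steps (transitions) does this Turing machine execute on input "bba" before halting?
Step 0: [q0]bba (head at position 0)
Step 1: δ(q0, b) = (qR, b, R)  ⊢  b[qR]ba (head at position 1)
The machine is in qR, so it halts and rejects.
Number of transitions executed: 1.

Final answer: 1 steps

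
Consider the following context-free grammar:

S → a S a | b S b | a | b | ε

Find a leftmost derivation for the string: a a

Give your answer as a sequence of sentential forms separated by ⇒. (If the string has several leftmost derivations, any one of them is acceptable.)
Start with S.
Step 1: the leftmost non-terminal is S; apply S → a S a:  a S a
Step 2: the leftmost non-terminal is S; apply S → ε:  a a

Final answer: S ⇒ a S a ⇒ a a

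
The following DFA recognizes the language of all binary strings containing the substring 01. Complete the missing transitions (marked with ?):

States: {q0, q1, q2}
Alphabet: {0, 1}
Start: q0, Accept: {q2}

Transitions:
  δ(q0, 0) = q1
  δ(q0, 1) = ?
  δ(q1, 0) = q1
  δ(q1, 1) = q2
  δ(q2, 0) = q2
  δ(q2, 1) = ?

What each state remembers (consistent with the given transitions and accept states):
  q0: 01 not seen yet and the last symbol was not 0
  q1: 01 not seen yet and the last symbol was 0
  q2: the substring 01 has already been seen
Filling in the missing entries:
  δ(q0, 1): in q0 (01 not seen yet and the last symbol was not 0), after reading 1 we have: 01 not seen yet and the last symbol was not 0 → q0
  δ(q2, 1): in q2 (the substring 01 has already been seen), after reading 1 we have: the substring 01 has already been seen → q2

Final answer: δ(q0, 1) = q0; δ(q2, 1) = q2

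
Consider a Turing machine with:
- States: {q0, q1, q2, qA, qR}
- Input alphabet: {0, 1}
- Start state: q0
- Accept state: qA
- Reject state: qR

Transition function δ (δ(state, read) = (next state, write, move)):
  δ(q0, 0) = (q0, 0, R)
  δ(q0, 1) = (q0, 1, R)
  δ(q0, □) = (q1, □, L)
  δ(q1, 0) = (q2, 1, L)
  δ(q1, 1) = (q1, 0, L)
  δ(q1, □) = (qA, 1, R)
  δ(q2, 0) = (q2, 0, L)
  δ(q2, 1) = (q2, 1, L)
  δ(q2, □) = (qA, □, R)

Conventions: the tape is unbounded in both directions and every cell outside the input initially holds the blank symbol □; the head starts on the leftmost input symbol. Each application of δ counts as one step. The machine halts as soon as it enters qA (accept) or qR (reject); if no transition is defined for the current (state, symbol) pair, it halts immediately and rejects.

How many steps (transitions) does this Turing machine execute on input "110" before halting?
Step 0: [q0]110 (head at position 0)
Step 1: δ(q0, 1) = (q0, 1, R)  ⊢  1[q0]10 (head at position 1)
Step 2: δ(q0, 1) = (q0, 1, R)  ⊢  11[q0]0 (head at position 2)
Step 3: δ(q0, 0) = (q0, 0, R)  ⊢  110[q0]□ (head at position 3)
Step 4: δ(q0, □) = (q1, □, L)  ⊢  11[q1]0□ (head at position 2)
Step 5: δ(q1, 0) = (q2, 1, L)  ⊢  1[q2]11□ (head at position 1)
Step 6: δ(q2, 1) = (q2, 1, L)  ⊢  [q2]111□ (head at position 0)
Step 7: δ(q2, 1) = (q2, 1, L)  ⊢  [q2]□111□ (head at position -1)
Step 8: δ(q2, □) = (qA, □, R)  ⊢  □[qA]111□ (head at position 0)
The machine is in qA, so it halts and accepts.
Number of transitions executed: 8.

Final answer: 8 steps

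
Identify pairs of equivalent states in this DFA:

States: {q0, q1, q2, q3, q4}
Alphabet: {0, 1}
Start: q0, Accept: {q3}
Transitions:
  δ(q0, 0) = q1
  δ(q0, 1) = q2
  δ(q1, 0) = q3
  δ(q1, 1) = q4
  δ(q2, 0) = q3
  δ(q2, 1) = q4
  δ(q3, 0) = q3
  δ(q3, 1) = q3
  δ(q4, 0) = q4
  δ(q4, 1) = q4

Using the table-filling algorithm:
Round 0 – mark pairs where exactly one state is accepting: (q0,q3), (q1,q3), (q2,q3), (q3,q4)
Round 1 – newly marked: (q0,q1) [on 0: q1 vs q3, already marked]; (q0,q2) [on 0: q1 vs q3, already marked]; (q1,q4) [on 0: q3 vs q4, already marked]; (q2,q4) [on 0: q3 vs q4, already marked]
Round 2 – newly marked: (q0,q4) [on 0: q1 vs q4, already marked]
No further pairs can be marked.
(q1, q2) unmarked: δ(q1,0)=q3, δ(q2,0)=q3; δ(q1,1)=q4, δ(q2,1)=q4 → equivalent
Equivalent pairs: (q1, q2)

Final answer: Equivalent pairs: (q1, q2)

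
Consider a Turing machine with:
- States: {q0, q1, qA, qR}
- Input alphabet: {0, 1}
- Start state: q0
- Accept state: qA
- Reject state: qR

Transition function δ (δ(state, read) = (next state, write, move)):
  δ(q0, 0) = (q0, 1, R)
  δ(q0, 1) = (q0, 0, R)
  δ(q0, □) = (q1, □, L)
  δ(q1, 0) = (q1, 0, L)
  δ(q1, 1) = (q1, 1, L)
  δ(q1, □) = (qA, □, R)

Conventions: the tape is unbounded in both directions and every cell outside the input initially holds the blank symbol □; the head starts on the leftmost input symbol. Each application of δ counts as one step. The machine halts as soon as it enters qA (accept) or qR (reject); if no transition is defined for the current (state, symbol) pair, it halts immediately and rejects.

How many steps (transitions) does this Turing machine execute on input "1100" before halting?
Step 0: [q0]1100 (head at position 0)
Step 1: δ(q0, 1) = (q0, 0, R)  ⊢  0[q0]100 (head at position 1)
Step 2: δ(q0, 1) = (q0, 0, R)  ⊢  00[q0]00 (head at position 2)
Step 3: δ(q0, 0) = (q0, 1, R)  ⊢  001[q0]0 (head at position 3)
Step 4: δ(q0, 0) = (q0, 1, R)  ⊢  0011[q0]□ (head at position 4)
Step 5: δ(q0, □) = (q1, □, L)  ⊢  001[q1]1□ (head at position 3)
Step 6: δ(q1, 1) = (q1, 1, L)  ⊢  00[q1]11□ (head at position 2)
Step 7: δ(q1, 1) = (q1, 1, L)  ⊢  0[q1]011□ (head at position 1)
Step 8: δ(q1, 0) = (q1, 0, L)  ⊢  [q1]0011□ (head at position 0)
Step 9: δ(q1, 0) = (q1, 0, L)  ⊢  [q1]□0011□ (head at position -1)
Step 10: δ(q1, □) = (qA, □, R)  ⊢  □[qA]0011□ (head at position 0)
The machine is in qA, so it halts and accepts.
Number of transitions executed: 10.

Final answer: 10 steps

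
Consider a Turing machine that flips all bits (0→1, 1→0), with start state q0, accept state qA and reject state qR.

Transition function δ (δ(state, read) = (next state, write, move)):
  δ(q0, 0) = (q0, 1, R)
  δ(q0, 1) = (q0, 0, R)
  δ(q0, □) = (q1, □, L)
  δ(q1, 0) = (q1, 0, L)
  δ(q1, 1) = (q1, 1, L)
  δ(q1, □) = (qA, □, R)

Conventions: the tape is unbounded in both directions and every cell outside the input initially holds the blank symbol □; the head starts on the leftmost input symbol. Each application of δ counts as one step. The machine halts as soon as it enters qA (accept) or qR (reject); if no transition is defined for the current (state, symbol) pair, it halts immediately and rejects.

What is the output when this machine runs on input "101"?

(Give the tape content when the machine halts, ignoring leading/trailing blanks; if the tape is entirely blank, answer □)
Step 0: [q0]101 (head at position 0)
Step 1: δ(q0, 1) = (q0, 0, R)  ⊢  0[q0]01 (head at position 1)
Step 2: δ(q0, 0) = (q0, 1, R)  ⊢  01[q0]1 (head at position 2)
Step 3: δ(q0, 1) = (q0, 0, R)  ⊢  010[q0]□ (head at position 3)
Step 4: δ(q0, □) = (q1, □, L)  ⊢  01[q1]0□ (head at position 2)
Step 5: δ(q1, 0) = (q1, 0, L)  ⊢  0[q1]10□ (head at position 1)
Step 6: δ(q1, 1) = (q1, 1, L)  ⊢  [q1]010□ (head at position 0)
Step 7: δ(q1, 0) = (q1, 0, L)  ⊢  [q1]□010□ (head at position -1)
Step 8: δ(q1, □) = (qA, □, R)  ⊢  □[qA]010□ (head at position 0)
The machine is in qA, so it halts and accepts.
Tape content when halted (ignoring surrounding blanks): 010

Final answer: Output: 010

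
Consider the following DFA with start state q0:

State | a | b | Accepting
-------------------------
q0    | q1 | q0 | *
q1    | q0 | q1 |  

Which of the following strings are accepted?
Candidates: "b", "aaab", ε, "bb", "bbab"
"b": q0 → q0; q0 is accepting → accepted
"aaab": q0 → q1 → q0 → q1 → q1; q1 is not accepting → rejected
ε: q0; q0 is accepting → accepted
"bb": q0 → q0 → q0; q0 is accepting → accepted
"bbab": q0 → q0 → q0 → q1 → q1; q1 is not accepting → rejected

Final answer: "b", ε, "bb"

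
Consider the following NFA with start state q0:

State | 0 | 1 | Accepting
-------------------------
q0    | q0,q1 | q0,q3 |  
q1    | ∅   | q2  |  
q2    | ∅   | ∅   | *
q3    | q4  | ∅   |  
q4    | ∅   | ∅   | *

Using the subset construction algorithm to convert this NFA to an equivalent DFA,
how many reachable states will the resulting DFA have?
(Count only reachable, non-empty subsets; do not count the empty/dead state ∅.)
Start subset: {q0}
{q0}: on 0 → {q0, q1}, on 1 → {q0, q3}
{q0, q1}: on 0 → {q0, q1}, on 1 → {q0, q2, q3}
{q0, q3}: on 0 → {q0, q1, q4}, on 1 → {q0, q3}
{q0, q2, q3}: on 0 → {q0, q1, q4}, on 1 → {q0, q3}
{q0, q1, q4}: on 0 → {q0, q1}, on 1 → {q0, q2, q3}
Reachable non-empty subsets: {q0}, {q0, q1}, {q0, q3}, {q0, q2, q3}, {q0, q1, q4} — 5 in total.

Final answer: 5 states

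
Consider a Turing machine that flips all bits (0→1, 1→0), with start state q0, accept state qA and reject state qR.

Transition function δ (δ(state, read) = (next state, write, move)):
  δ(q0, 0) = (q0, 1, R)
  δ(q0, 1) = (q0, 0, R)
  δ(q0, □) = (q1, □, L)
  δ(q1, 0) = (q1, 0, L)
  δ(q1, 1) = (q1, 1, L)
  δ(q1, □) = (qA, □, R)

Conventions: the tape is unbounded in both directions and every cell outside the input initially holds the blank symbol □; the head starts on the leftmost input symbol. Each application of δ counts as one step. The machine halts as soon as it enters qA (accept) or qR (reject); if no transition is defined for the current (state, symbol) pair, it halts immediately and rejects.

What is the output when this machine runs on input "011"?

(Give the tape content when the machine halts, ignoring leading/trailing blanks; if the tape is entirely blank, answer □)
Step 0: [q0]011 (head at position 0)
Step 1: δ(q0, 0) = (q0, 1, R)  ⊢  1[q0]11 (head at position 1)
Step 2: δ(q0, 1) = (q0, 0, R)  ⊢  10[q0]1 (head at position 2)
Step 3: δ(q0, 1) = (q0, 0, R)  ⊢  100[q0]□ (head at position 3)
Step 4: δ(q0, □) = (q1, □, L)  ⊢  10[q1]0□ (head at position 2)
Step 5: δ(q1, 0) = (q1, 0, L)  ⊢  1[q1]00□ (head at position 1)
Step 6: δ(q1, 0) = (q1, 0, L)  ⊢  [q1]100□ (head at position 0)
Step 7: δ(q1, 1) = (q1, 1, L)  ⊢  [q1]□100□ (head at position -1)
Step 8: δ(q1, □) = (qA, □, R)  ⊢  □[qA]100□ (head at position 0)
The machine is in qA, so it halts and accepts.
Tape content when halted (ignoring surrounding blanks): 100

Final answer: Output: 100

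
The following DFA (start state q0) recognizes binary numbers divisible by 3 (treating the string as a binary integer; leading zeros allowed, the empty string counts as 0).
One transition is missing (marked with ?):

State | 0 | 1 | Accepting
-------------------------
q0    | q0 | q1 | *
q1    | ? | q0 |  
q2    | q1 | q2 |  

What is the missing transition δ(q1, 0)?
q2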